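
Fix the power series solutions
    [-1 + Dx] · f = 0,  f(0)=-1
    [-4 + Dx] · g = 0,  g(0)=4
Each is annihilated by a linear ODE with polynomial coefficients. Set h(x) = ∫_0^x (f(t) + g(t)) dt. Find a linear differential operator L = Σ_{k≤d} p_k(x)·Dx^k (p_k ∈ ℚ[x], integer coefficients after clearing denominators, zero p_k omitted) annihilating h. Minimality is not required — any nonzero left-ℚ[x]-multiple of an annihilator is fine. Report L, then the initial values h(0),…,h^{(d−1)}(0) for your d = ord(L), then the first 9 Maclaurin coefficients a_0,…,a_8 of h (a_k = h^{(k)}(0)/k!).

L = 4·Dx - 5·Dx^2 + Dx^3  (order 3).
h: a_k = 0, 3, 15/2, 21/2, 85/8, 341/40, 91/16, 5461/1680, 4369/2688, …
ICs: h(0) = 0, h′(0) = 3, h′′(0) = 15.

f: a_k = -1, -1, -1/2, -1/6, -1/24, -1/120, -1/720, -1/5040, -1/40320, …
g: a_k = 4, 16, 32, 128/3, 128/3, 512/15, 1024/45, 4096/315, 2048/315, …
L₀ := lclm(L_f,L_g); ord L₀ ≤ 1+1.
h=∫h₀ ⇒ L = L₀·Dx.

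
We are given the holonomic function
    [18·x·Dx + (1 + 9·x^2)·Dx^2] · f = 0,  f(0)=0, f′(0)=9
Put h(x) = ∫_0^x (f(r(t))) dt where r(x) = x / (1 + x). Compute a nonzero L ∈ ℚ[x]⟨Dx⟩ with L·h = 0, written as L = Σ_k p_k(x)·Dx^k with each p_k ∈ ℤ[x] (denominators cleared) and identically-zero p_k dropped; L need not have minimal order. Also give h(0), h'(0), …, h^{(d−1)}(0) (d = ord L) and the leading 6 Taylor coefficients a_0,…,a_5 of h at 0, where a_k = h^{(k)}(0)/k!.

L = (2 + 20·x)·Dx^2 + (1 + 2·x + 10·x^2)·Dx^3  (order 3).
h: a_k = 0, 0, 9/2, -3, -9/2, 72/5, …
ICs: h(0) = 0, h′(0) = 0, h′′(0) = 9.

f: a_k = 0, 9, 0, -27, 0, 729/5, …
f∘r: x↦r, Dx↦Dx/r' in L_f ⇒ L₀.
h=∫h₀ ⇒ L = L₀·Dx.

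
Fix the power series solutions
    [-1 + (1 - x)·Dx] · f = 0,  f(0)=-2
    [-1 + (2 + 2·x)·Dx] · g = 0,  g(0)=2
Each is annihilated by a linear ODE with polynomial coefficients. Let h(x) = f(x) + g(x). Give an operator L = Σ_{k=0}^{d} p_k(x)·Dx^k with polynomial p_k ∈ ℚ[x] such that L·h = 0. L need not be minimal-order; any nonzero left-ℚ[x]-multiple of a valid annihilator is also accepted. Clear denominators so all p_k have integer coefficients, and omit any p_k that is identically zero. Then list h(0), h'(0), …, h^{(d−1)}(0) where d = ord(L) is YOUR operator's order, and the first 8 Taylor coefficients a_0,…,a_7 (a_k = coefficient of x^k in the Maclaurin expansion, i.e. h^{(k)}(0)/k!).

f: a_k = -2, -2, -2, -2, -2, -2, -2, -2, …
g: a_k = 2, 1, -1/4, 1/8, -5/64, 7/128, -21/512, 33/1024, …
Weyl lclm of L_f,L_g ⇒ L₀ (ord ≤ 2).
L = (-5 - 3·x) + (9 + 14·x + 9·x^2)·Dx + (-2 - 6·x + 2·x^2 + 6·x^3)·Dx^2  (order 2).
h: a_k = 0, -1, -9/4, -15/8, -133/64, -249/128, -1045/512, -2015/1024, …
ICs: h(0) = 0, h′(0) = -1.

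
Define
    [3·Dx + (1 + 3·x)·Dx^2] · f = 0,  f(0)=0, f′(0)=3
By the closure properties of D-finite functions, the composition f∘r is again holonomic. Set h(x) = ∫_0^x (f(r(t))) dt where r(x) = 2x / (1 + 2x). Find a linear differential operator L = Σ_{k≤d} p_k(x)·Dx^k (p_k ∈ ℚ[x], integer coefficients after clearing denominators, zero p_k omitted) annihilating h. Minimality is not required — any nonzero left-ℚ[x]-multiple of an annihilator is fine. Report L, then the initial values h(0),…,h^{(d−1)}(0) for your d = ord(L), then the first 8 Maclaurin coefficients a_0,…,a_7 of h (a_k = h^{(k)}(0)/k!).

f: a_k = 0, 3, -9/2, 9, -81/4, 243/5, -243/2, 2187/7, …
f∘r: x↦r, Dx↦Dx/r' in L_f ⇒ L₀.
h=∫h₀ ⇒ L = L₀·Dx.
L = (10 + 32·x)·Dx^2 + (1 + 10·x + 16·x^2)·Dx^3  (order 3).
h: a_k = 0, 0, 3, -10, 42, -204, 5456/5, -6240, …
ICs: h(0) = 0, h′(0) = 0, h′′(0) = 6.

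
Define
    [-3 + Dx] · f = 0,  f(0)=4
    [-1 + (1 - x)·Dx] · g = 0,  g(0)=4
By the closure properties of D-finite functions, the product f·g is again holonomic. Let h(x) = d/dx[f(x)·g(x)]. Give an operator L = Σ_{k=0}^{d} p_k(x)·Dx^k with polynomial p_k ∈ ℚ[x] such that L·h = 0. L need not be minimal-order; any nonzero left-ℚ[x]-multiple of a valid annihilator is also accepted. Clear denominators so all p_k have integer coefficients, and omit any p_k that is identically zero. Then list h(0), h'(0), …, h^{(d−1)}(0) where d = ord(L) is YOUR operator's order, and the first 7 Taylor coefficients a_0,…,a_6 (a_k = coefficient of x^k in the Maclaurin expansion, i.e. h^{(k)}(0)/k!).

f: a_k = 4, 12, 18, 18, 27/2, 81/10, 81/20, …
g: a_k = 4, 4, 4, 4, 4, 4, 4, …
L₀ := L_f ⊗_s L_g (sym. prod.), ord ≤ 1.
h=h₀': d/dx-closure on L₀ ⇒ L.
L = (17 - 24·x + 9·x^2) + (-4 + 7·x - 3·x^2)·Dx  (order 1).
h: a_k = 64, 272, 624, 1048, 1472, 9318/5, 11114/5, …
ICs: h(0) = 64.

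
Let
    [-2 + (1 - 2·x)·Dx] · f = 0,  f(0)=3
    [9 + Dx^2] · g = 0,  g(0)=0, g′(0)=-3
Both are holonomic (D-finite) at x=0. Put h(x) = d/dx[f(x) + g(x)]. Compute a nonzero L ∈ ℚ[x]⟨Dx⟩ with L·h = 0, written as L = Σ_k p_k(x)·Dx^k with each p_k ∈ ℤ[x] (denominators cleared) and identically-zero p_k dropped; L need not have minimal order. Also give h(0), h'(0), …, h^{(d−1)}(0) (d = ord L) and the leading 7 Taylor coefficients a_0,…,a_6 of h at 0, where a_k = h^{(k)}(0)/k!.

f: a_k = 3, 6, 12, 24, 48, 96, 192, …
g: a_k = 0, -3, 0, 9/2, 0, -81/40, 0, …
Sum ⇒ L₀ = lclm(L_f,L_g) in ℚ(x)⟨Dx⟩.
h=h₀': d/dx-closure on L₀ ⇒ L.
L = (684 - 432·x + 432·x^2) + (-99 + 306·x - 324·x^2 + 216·x^3)·Dx + (76 - 48·x + 48·x^2)·Dx^2 + (-11 + 34·x - 36·x^2 + 24·x^3)·Dx^3  (order 3).
h: a_k = 3, 24, 171/2, 192, 3759/8, 1152, 215283/80, …
ICs: h(0) = 3, h′(0) = 24, h′′(0) = 171.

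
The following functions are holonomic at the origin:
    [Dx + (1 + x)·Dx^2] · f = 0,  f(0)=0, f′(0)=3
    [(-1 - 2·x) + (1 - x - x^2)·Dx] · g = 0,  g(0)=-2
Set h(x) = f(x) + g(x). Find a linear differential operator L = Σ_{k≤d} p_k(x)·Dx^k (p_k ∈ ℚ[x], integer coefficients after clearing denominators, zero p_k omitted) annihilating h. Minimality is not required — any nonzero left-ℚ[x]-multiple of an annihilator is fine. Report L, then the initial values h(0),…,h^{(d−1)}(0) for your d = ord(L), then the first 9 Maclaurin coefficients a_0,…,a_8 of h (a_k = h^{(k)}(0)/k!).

L = (-26 - 70·x - 76·x^2 - 36·x^3 - 12·x^4)·Dx + (-16 - 84·x - 160·x^2 - 144·x^3 - 74·x^4 - 20·x^5)·Dx^2 + (5 + 11·x - x^2 - 23·x^3 - 29·x^4 - 17·x^5 - 4·x^6)·Dx^3  (order 3).
h: a_k = -2, 1, -11/2, -5, -43/4, -77/5, -53/2, -291/7, -547/8, …
ICs: h(0) = -2, h′(0) = 1, h′′(0) = -11.

f: a_k = 0, 3, -3/2, 1, -3/4, 3/5, -1/2, 3/7, -3/8, …
g: a_k = -2, -2, -4, -6, -10, -16, -26, -42, -68, …
Sum ⇒ L₀ = lclm(L_f,L_g) in ℚ(x)⟨Dx⟩.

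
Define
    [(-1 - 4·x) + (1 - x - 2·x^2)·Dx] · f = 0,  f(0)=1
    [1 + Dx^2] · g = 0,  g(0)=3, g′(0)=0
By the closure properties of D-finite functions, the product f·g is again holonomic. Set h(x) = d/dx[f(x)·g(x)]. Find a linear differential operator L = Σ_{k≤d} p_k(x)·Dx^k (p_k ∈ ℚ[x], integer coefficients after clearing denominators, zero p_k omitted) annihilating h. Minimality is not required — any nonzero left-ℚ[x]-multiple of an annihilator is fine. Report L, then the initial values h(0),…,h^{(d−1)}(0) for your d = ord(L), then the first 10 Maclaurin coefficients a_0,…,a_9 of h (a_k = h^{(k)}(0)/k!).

f: a_k = 1, 1, 3, 5, 11, 21, 43, 85, 171, 341, …
g: a_k = 3, 0, -3/2, 0, 1/8, 0, -1/240, 0, 1/13440, 0, …
L₀ := L_f ⊗_s L_g (sym. prod.), ord ≤ 2.
h₀' ⇒ L via d/dx closure of L₀.
L = (31 - 2·x - 3·x^2 + 4·x^3 + 4·x^4) + (10 + 42·x + 12·x^2 + 16·x^3)·Dx + (-3 + 2·x + 5·x^2 + 4·x^3 + 4·x^4)·Dx^2  (order 2).
h: a_k = 3, 15, 81/2, 229/2, 2225/8, 27089/40, 376523/240, 6046153/1680, 36211563/4480, 2174654429/120960, …
ICs: h(0) = 3, h′(0) = 15.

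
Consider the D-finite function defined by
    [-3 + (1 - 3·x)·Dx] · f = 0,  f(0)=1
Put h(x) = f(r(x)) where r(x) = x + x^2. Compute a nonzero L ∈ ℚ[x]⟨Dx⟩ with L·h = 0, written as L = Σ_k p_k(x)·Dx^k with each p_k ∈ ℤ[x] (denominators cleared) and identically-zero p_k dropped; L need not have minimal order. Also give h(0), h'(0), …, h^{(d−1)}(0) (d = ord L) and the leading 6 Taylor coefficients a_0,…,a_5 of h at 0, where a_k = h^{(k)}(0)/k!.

f: a_k = 1, 3, 9, 27, 81, 243, …
Substitute x→r, Dx→(1/r')Dx; clear ⇒ L₀.
L = (3 + 6·x) + (-1 + 3·x + 3·x^2)·Dx  (order 1).
h: a_k = 1, 3, 12, 45, 171, 648, …
ICs: h(0) = 1.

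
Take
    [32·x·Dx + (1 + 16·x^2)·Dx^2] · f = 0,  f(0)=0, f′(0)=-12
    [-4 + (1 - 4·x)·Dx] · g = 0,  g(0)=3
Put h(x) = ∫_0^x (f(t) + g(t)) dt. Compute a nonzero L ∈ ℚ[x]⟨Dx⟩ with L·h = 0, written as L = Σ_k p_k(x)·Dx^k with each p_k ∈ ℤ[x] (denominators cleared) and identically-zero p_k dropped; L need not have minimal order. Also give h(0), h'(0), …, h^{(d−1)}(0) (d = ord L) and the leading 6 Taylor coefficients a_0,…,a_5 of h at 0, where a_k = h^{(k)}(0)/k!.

f: a_k = 0, -12, 0, 64, 0, -3072/5, …
g: a_k = 3, 12, 48, 192, 768, 3072, …
f+g: L₀ = lclm(L_f,L_g), ord ≤ 2+1.
∫: right-multiply L₀ by Dx.
L = (32 - 512·x - 1536·x^2)·Dx^2 + (-16 + 32·x - 256·x^2 - 1536·x^3)·Dx^3 + (1 - 256·x^4)·Dx^4  (order 4).
h: a_k = 0, 3, 0, 16, 64, 768/5, …
ICs: h(0) = 0, h′(0) = 3, h′′(0) = 0, h′′′(0) = 96.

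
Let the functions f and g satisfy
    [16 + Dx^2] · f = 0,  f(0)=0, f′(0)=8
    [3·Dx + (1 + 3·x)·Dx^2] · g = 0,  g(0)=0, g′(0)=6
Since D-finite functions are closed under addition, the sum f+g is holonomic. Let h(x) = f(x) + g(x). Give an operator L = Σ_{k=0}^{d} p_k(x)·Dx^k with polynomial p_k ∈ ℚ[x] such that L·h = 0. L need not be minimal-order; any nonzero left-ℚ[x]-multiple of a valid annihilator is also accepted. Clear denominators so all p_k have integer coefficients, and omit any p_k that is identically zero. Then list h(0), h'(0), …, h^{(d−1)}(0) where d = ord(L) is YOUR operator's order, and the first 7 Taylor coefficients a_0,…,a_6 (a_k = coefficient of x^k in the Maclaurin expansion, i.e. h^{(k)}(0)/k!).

f: a_k = 0, 8, 0, -64/3, 0, 256/15, 0, …
g: a_k = 0, 6, -9, 18, -81/2, 486/5, -243, …
Weyl lclm of L_f,L_g ⇒ L₀ (ord ≤ 4).
L = (1680 + 2304·x + 3456·x^2)·Dx + (272 + 1584·x + 3456·x^2 + 3456·x^3)·Dx^2 + (105 + 144·x + 216·x^2)·Dx^3 + (17 + 99·x + 216·x^2 + 216·x^3)·Dx^4  (order 4).
h: a_k = 0, 14, -9, -10/3, -81/2, 1714/15, -243, …
ICs: h(0) = 0, h′(0) = 14, h′′(0) = -18, h′′′(0) = -20.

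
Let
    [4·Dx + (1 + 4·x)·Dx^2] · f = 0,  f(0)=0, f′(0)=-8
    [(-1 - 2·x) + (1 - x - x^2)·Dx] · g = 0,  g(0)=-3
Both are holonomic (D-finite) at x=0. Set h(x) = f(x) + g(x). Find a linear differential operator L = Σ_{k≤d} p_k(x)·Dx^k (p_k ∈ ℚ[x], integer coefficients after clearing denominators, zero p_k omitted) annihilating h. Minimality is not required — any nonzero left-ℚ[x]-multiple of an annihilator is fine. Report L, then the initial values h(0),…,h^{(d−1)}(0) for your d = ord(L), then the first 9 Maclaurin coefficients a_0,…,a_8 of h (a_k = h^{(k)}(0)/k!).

L = (-100 - 272·x - 392·x^2 - 144·x^3 - 96·x^4)·Dx + (7 - 96·x - 434·x^2 - 540·x^3 - 304·x^4 - 160·x^5)·Dx^2 + (4 + 25·x + 28·x^2 - 46·x^3 - 73·x^4 - 76·x^5 - 32·x^6)·Dx^3  (order 3).
h: a_k = -3, -11, 10, -155/3, 113, -2168/5, 3979/3, -33209/7, 16282, …
ICs: h(0) = -3, h′(0) = -11, h′′(0) = 20.

f: a_k = 0, -8, 16, -128/3, 128, -2048/5, 4096/3, -32768/7, 16384, …
g: a_k = -3, -3, -6, -9, -15, -24, -39, -63, -102, …
f+g: L₀ = lclm(L_f,L_g), ord ≤ 2+1.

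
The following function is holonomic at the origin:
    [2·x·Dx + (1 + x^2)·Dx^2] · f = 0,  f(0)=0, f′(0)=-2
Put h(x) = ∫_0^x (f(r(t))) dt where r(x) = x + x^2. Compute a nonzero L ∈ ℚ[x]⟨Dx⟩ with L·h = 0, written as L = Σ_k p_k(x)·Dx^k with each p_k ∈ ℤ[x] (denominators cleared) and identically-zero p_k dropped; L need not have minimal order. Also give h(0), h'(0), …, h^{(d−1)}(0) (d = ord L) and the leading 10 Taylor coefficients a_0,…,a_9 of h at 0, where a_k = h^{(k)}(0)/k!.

L = (-2 + 2·x + 8·x^2 + 12·x^3 + 6·x^4)·Dx^2 + (1 + 2·x + x^2 + 4·x^3 + 5·x^4 + 2·x^5)·Dx^3  (order 3).
h: a_k = 0, 0, -1, -2/3, 1/6, 2/5, 4/15, -4/21, -13/28, -2/9, …
ICs: h(0) = 0, h′(0) = 0, h′′(0) = -2.

f: a_k = 0, -2, 0, 2/3, 0, -2/5, 0, 2/7, 0, -2/9, …
L₀ from L_f via x↦r, Dx↦r'^{-1}Dx.
h=∫₀ˣh₀: take L = L₀·Dx.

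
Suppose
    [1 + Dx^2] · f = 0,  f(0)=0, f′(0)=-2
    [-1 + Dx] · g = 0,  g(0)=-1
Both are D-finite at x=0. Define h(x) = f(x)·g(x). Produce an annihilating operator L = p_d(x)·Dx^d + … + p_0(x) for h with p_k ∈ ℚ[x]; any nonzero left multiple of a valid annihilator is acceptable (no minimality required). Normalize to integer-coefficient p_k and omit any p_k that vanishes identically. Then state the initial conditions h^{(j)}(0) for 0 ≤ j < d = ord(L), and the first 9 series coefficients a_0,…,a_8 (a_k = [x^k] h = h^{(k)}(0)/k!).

f: a_k = 0, -2, 0, 1/3, 0, -1/60, 0, 1/2520, 0, …
g: a_k = -1, -1, -1/2, -1/6, -1/24, -1/120, -1/720, -1/5040, -1/40320, …
f·g: L₀ = L_f ⊗_s L_g, ord ≤ 2·1.
L = 2 - 2·Dx + Dx^2  (order 2).
h: a_k = 0, 2, 2, 2/3, 0, -1/15, -1/45, -1/315, 0, …
ICs: h(0) = 0, h′(0) = 2.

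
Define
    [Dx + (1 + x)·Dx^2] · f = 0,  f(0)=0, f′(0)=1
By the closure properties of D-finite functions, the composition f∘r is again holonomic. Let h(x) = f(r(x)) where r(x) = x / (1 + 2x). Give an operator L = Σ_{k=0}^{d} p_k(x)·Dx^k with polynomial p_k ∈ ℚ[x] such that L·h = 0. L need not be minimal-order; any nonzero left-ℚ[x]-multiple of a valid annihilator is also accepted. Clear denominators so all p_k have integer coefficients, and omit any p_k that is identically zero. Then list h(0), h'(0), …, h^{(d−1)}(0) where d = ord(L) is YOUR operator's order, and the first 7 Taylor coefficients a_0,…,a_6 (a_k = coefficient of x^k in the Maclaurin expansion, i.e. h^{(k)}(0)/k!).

L = (5 + 12·x)·Dx + (1 + 5·x + 6·x^2)·Dx^2  (order 2).
h: a_k = 0, 1, -5/2, 19/3, -65/4, 211/5, -665/6, …
ICs: h(0) = 0, h′(0) = 1.

f: a_k = 0, 1, -1/2, 1/3, -1/4, 1/5, -1/6, …
Substitute x→r, Dx→(1/r')Dx; clear ⇒ L₀.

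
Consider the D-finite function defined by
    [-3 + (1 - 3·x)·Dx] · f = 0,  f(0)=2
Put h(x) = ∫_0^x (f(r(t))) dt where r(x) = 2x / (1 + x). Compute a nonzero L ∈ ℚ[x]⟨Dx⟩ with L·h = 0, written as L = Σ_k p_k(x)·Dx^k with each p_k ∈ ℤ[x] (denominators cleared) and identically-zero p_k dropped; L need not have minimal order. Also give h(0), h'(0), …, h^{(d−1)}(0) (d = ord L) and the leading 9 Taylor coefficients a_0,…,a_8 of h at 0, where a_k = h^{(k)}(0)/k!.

L = 6·Dx + (-1 + 4·x + 5·x^2)·Dx^2  (order 2).
h: a_k = 0, 2, 6, 20, 75, 300, 1250, 37500/7, 46875/2, …
ICs: h(0) = 0, h′(0) = 2.

f: a_k = 2, 6, 18, 54, 162, 486, 1458, 4374, 13122, …
h₀=f(r): pull back L_f along r ⇒ L₀.
Integrate: L := L₀·Dx.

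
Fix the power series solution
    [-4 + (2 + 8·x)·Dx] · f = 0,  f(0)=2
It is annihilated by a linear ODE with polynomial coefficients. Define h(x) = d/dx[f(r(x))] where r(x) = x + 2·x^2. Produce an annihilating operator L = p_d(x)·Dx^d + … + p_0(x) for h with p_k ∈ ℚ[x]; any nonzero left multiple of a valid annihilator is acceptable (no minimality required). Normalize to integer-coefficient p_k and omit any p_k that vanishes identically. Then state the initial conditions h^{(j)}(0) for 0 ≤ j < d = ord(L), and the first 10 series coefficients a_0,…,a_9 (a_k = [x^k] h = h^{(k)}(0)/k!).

L = 2 + (-1 - 8·x - 24·x^2 - 32·x^3)·Dx  (order 1).
h: a_k = 4, 8, -24, 48, -40, -144, 784, -1952, 1944, 6320, …
ICs: h(0) = 4.

f: a_k = 2, 4, -4, 8, -20, 56, -168, 528, -1716, 5720, …
Substitute x→r, Dx→(1/r')Dx; clear ⇒ L₀.
h₀' ⇒ L via d/dx closure of L₀.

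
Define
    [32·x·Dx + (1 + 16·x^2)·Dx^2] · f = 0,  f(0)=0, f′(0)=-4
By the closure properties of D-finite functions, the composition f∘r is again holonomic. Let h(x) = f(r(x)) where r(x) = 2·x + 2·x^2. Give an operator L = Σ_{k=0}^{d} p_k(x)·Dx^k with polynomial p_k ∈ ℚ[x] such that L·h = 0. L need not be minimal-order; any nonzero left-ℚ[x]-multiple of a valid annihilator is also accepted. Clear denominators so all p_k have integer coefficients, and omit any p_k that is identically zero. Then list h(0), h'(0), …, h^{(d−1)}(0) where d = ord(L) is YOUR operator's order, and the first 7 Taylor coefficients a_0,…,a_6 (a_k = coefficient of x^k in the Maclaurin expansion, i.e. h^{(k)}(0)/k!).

f: a_k = 0, -4, 0, 64/3, 0, -1024/5, 0, …
f∘r: x↦r, Dx↦Dx/r' in L_f ⇒ L₀.
L = (-2 + 128·x + 512·x^2 + 768·x^3 + 384·x^4)·Dx + (1 + 2·x + 64·x^2 + 256·x^3 + 320·x^4 + 128·x^5)·Dx^2  (order 2).
h: a_k = 0, -8, -8, 512/3, 512, -30208/5, -97792/3, …
ICs: h(0) = 0, h′(0) = -8.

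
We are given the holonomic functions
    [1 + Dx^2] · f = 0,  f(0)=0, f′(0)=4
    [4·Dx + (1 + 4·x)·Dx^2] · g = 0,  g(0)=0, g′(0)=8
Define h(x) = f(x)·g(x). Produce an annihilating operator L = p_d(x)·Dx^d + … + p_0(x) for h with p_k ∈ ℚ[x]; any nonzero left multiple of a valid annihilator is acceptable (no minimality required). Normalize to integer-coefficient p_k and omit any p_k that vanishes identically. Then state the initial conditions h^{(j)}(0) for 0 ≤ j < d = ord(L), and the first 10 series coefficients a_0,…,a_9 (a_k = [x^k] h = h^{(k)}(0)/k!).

f: a_k = 0, 4, 0, -2/3, 0, 1/30, 0, -1/1260, 0, 1/90720, …
g: a_k = 0, 8, -16, 128/3, -128, 2048/5, -4096/3, 32768/7, -16384, 524288/9, …
Product ⇒ symmetric product L₀, ord ≤ 4.
L = (-147 - 144·x - 224·x^2 + 256·x^3 + 256·x^4) + (-56 - 160·x + 384·x^2 + 512·x^3)·Dx + (-150 - 160·x - 192·x^2 + 512·x^3 + 512·x^4)·Dx^2 + (-56 - 160·x + 384·x^2 + 512·x^3)·Dx^3 + (-3 - 16·x + 32·x^2 + 256·x^3 + 256·x^4)·Dx^4  (order 4).
h: a_k = 0, 0, 32, -64, 496/3, -1504/3, 14492/9, -80648/15, 1162534/63, -4071692/63, …
ICs: h(0) = 0, h′(0) = 0, h′′(0) = 64, h′′′(0) = -384.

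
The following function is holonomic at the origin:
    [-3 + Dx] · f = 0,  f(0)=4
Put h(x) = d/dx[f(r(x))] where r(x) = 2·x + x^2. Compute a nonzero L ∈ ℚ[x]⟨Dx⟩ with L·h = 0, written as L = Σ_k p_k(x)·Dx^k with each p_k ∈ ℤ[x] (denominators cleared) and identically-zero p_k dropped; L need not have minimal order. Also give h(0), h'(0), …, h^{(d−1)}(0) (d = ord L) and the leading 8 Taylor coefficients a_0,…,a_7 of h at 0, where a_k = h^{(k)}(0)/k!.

L = (7 + 12·x + 6·x^2) + (-1 - x)·Dx  (order 1).
h: a_k = 24, 168, 648, 1800, 3996, 37476/5, 61452/5, 631044/35, …
ICs: h(0) = 24.

f: a_k = 4, 12, 18, 18, 27/2, 81/10, 81/20, 243/140, …
L₀ from L_f via x↦r, Dx↦r'^{-1}Dx.
Derive L from L₀ (diff closure).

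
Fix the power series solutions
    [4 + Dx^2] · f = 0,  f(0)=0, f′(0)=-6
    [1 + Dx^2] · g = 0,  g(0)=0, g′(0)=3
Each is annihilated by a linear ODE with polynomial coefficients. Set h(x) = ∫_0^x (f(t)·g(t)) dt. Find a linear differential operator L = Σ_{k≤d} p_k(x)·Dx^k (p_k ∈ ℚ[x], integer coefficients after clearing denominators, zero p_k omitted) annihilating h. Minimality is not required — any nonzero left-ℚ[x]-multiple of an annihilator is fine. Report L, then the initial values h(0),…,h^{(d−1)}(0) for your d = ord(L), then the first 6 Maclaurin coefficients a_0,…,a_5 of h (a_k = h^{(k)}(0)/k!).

L = 9·Dx + 10·Dx^3 + Dx^5  (order 5).
h: a_k = 0, 0, 0, -6, 0, 3, …
ICs: h(0) = 0, h′(0) = 0, h′′(0) = 0, h′′′(0) = -36, h′′′′(0) = 0.

f: a_k = 0, -6, 0, 4, 0, -4/5, …
g: a_k = 0, 3, 0, -1/2, 0, 1/40, …
L₀ := L_f ⊗_s L_g (sym. prod.), ord ≤ 4.
h=∫₀ˣh₀: take L = L₀·Dx.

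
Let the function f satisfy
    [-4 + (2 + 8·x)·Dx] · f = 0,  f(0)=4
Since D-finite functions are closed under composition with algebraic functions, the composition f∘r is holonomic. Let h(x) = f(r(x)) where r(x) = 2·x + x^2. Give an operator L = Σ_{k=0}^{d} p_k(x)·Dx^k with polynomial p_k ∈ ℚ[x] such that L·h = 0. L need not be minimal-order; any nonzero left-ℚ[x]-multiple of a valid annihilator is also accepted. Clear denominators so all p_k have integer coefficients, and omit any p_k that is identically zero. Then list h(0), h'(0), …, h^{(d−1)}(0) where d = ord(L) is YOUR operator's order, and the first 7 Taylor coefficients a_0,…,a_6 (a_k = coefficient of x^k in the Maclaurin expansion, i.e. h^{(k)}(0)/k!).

L = (-4 - 4·x) + (1 + 8·x + 4·x^2)·Dx  (order 1).
h: a_k = 4, 16, -24, 96, -456, 2400, -13488, …
ICs: h(0) = 4.

f: a_k = 4, 8, -8, 16, -40, 112, -336, …
Change of var in L_f (x↦r) gives L₀.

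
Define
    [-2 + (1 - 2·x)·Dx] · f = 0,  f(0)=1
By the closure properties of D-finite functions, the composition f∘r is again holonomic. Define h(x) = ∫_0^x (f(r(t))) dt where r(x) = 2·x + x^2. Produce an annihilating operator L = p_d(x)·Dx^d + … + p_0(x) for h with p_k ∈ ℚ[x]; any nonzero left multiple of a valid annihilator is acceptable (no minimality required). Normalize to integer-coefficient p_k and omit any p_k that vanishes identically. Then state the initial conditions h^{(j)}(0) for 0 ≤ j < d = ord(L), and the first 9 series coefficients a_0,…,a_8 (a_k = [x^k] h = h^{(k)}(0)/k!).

f: a_k = 1, 2, 4, 8, 16, 32, 64, 128, 256, …
f∘r: x↦r, Dx↦Dx/r' in L_f ⇒ L₀.
h=∫₀ˣh₀: take L = L₀·Dx.
L = (4 + 4·x)·Dx + (-1 + 4·x + 2·x^2)·Dx^2  (order 2).
h: a_k = 0, 1, 2, 6, 20, 356/5, 264, 7048/7, 3920, …
ICs: h(0) = 0, h′(0) = 1.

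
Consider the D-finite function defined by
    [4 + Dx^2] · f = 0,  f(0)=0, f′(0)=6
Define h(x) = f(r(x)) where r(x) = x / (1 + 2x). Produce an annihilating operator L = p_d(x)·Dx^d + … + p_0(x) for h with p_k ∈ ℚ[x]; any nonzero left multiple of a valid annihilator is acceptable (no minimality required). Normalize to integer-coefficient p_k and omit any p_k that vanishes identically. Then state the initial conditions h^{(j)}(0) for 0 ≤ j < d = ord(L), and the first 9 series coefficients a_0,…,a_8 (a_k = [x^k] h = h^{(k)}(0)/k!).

L = 4 + (4 + 24·x + 48·x^2 + 32·x^3)·Dx + (1 + 8·x + 24·x^2 + 32·x^3 + 16·x^4)·Dx^2  (order 2).
h: a_k = 0, 6, -12, 20, -24, 4/5, 120, -55448/105, 25456/15, …
ICs: h(0) = 0, h′(0) = 6.

f: a_k = 0, 6, 0, -4, 0, 4/5, 0, -8/105, 0, …
L₀ from L_f via x↦r, Dx↦r'^{-1}Dx.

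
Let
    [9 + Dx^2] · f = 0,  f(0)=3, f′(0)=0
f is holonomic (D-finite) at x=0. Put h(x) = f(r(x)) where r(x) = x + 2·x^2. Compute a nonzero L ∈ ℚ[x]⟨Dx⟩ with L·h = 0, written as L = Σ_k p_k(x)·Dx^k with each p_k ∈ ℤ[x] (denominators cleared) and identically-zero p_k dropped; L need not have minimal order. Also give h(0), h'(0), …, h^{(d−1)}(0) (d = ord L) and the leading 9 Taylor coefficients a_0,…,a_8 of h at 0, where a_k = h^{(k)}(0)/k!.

f: a_k = 3, 0, -27/2, 0, 81/8, 0, -243/80, 0, 2187/4480, …
h₀=f(r): pull back L_f along r ⇒ L₀.
L = (9 + 108·x + 432·x^2 + 576·x^3) - 4·Dx + (1 + 4·x)·Dx^2  (order 2).
h: a_k = 3, 0, -27/2, -54, -351/8, 81, 19197/80, 5751/20, -88533/4480, …
ICs: h(0) = 3, h′(0) = 0.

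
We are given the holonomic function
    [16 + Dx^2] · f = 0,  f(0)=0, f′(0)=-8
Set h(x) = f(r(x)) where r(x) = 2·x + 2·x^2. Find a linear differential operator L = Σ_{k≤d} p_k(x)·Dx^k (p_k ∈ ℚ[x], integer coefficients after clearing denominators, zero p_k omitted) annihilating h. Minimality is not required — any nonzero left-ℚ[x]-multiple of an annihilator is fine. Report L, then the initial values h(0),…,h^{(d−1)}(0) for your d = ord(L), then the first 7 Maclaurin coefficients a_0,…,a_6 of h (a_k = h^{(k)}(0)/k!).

f: a_k = 0, -8, 0, 64/3, 0, -256/15, 0, …
L₀ from L_f via x↦r, Dx↦r'^{-1}Dx.
L = (64 + 384·x + 768·x^2 + 512·x^3) - 2·Dx + (1 + 2·x)·Dx^2  (order 2).
h: a_k = 0, -16, -16, 512/3, 512, -512/15, -2560, …
ICs: h(0) = 0, h′(0) = -16.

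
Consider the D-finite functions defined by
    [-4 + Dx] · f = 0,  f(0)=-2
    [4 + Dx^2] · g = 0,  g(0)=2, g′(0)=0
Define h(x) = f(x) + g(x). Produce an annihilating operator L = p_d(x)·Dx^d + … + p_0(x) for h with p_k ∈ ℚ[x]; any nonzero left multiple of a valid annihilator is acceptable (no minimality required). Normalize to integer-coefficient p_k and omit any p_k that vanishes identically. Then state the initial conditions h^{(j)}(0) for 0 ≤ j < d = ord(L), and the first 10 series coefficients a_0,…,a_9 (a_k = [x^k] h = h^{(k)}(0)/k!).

f: a_k = -2, -8, -16, -64/3, -64/3, -256/15, -512/45, -2048/315, -1024/315, -4096/2835, …
g: a_k = 2, 0, -4, 0, 4/3, 0, -8/45, 0, 4/315, 0, …
Weyl lclm of L_f,L_g ⇒ L₀ (ord ≤ 3).
L = -16 + 4·Dx - 4·Dx^2 + Dx^3  (order 3).
h: a_k = 0, -8, -20, -64/3, -20, -256/15, -104/9, -2048/315, -68/21, -4096/2835, …
ICs: h(0) = 0, h′(0) = -8, h′′(0) = -40.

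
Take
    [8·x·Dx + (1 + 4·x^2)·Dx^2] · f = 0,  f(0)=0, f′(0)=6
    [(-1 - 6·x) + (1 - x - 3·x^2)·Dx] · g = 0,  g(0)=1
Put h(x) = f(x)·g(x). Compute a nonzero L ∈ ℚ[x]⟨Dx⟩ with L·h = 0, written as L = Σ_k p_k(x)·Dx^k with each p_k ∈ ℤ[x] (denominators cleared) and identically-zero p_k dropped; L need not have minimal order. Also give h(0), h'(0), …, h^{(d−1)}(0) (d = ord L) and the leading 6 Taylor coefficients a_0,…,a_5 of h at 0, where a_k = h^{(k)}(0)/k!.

f: a_k = 0, 6, 0, -8, 0, 96/5, …
g: a_k = 1, 1, 4, 7, 19, 40, …
L₀ := L_f ⊗_s L_g (sym. prod.), ord ≤ 2.
L = (6 + 8·x + 72·x^2) + (2 + 4·x + 16·x^2 + 72·x^3)·Dx + (-1 + x - x^2 + 4·x^3 + 12·x^4)·Dx^2  (order 2).
h: a_k = 0, 6, 6, 16, 34, 506/5, …
ICs: h(0) = 0, h′(0) = 6.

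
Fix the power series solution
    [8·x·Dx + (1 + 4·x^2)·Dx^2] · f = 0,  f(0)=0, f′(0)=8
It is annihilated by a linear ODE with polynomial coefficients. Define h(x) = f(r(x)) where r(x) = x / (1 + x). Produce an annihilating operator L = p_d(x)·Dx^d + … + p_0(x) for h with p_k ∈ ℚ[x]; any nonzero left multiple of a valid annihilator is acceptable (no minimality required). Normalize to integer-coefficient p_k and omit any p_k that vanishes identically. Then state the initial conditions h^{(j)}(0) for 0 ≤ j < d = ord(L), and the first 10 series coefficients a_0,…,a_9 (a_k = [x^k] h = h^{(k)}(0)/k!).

f: a_k = 0, 8, 0, -32/3, 0, 128/5, 0, -512/7, 0, 2048/9, …
Substitute x→r, Dx→(1/r')Dx; clear ⇒ L₀.
L = (2 + 10·x)·Dx + (1 + 2·x + 5·x^2)·Dx^2  (order 2).
h: a_k = 0, 8, -8, -8/3, 24, -152/5, -88/3, 1112/7, -168, -2872/9, …
ICs: h(0) = 0, h′(0) = 8.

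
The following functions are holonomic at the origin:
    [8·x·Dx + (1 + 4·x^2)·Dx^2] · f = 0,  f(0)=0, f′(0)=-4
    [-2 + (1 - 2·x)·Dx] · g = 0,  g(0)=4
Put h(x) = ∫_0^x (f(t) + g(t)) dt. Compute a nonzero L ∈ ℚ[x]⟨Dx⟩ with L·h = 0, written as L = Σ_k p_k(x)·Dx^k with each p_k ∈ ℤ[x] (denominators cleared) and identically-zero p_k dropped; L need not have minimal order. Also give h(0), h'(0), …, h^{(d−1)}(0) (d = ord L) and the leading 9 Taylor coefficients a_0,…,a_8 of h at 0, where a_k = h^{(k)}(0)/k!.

f: a_k = 0, -4, 0, 16/3, 0, -64/5, 0, 256/7, 0, …
g: a_k = 4, 8, 16, 32, 64, 128, 256, 512, 1024, …
h₀=f+g: left-lcm gives L₀, ord ≤ 3.
h=∫h₀ ⇒ L = L₀·Dx.
L = (8 - 64·x - 96·x^2)·Dx^2 + (-8 + 8·x - 32·x^2 - 96·x^3)·Dx^3 + (1 - 16·x^4)·Dx^4  (order 4).
h: a_k = 0, 4, 2, 16/3, 28/3, 64/5, 96/5, 256/7, 480/7, …
ICs: h(0) = 0, h′(0) = 4, h′′(0) = 4, h′′′(0) = 32.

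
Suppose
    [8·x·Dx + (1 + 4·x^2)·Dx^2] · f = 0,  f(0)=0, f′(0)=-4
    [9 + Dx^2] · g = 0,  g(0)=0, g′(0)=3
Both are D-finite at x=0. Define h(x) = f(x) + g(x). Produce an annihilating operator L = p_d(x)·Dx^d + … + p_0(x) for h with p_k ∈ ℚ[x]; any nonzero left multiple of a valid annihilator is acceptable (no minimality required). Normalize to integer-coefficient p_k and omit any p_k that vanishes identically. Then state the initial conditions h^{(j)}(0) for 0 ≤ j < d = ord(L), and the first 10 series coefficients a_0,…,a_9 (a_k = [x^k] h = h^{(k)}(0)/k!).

L = (-2808·x + 19008·x^3 + 10368·x^5)·Dx + (9 + 1548·x^2 + 7344·x^4 + 5184·x^6)·Dx^2 + (-312·x + 2112·x^3 + 1152·x^5)·Dx^3 + (1 + 172·x^2 + 816·x^4 + 576·x^6)·Dx^4  (order 4).
h: a_k = 0, -1, 0, 5/6, 0, -431/40, 0, 2891/80, 0, -4585333/40320, …
ICs: h(0) = 0, h′(0) = -1, h′′(0) = 0, h′′′(0) = 5.

f: a_k = 0, -4, 0, 16/3, 0, -64/5, 0, 256/7, 0, -1024/9, …
g: a_k = 0, 3, 0, -9/2, 0, 81/40, 0, -243/560, 0, 243/4480, …
Sum ⇒ L₀ = lclm(L_f,L_g) in ℚ(x)⟨Dx⟩.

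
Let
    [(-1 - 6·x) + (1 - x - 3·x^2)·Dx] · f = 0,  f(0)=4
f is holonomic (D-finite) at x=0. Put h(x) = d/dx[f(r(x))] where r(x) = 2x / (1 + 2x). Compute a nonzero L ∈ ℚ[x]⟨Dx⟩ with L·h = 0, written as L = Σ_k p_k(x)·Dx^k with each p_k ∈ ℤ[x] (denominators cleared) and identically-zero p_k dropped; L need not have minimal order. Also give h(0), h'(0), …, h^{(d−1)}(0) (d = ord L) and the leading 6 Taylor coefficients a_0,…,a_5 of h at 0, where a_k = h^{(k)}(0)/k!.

f: a_k = 4, 4, 16, 28, 76, 160, …
h₀=f(r): pull back L_f along r ⇒ L₀.
h=h₀': d/dx-closure on L₀ ⇒ L.
L = (12 + 72·x + 576·x^2 + 672·x^3) + (-1 - 18·x - 48·x^2 + 136·x^3 + 336·x^4)·Dx  (order 1).
h: a_k = 8, 96, 0, 2304, -5760, 55296, …
ICs: h(0) = 8.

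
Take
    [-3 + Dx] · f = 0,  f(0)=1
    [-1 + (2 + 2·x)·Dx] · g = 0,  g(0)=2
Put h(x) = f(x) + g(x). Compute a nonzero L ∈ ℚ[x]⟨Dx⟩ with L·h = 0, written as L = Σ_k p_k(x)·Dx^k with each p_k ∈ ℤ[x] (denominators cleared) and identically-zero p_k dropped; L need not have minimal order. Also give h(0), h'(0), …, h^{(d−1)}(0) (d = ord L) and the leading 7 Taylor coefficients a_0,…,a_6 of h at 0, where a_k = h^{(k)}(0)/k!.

L = (21 + 18·x) + (-37 - 72·x - 36·x^2)·Dx + (10 + 22·x + 12·x^2)·Dx^2  (order 2).
h: a_k = 3, 4, 17/4, 37/8, 211/64, 1331/640, 2487/2560, …
ICs: h(0) = 3, h′(0) = 4.

f: a_k = 1, 3, 9/2, 9/2, 27/8, 81/40, 81/80, …
g: a_k = 2, 1, -1/4, 1/8, -5/64, 7/128, -21/512, …
f+g: L₀ = lclm(L_f,L_g), ord ≤ 1+1.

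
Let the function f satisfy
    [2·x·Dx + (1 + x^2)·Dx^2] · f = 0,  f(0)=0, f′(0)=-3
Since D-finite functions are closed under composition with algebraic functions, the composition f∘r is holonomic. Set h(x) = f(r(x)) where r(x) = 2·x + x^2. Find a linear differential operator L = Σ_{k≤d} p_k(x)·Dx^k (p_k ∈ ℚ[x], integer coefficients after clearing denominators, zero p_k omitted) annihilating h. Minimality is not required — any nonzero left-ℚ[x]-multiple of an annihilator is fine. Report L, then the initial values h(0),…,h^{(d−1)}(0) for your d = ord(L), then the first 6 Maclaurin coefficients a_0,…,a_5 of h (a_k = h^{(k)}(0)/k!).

f: a_k = 0, -3, 0, 1, 0, -3/5, …
L₀ from L_f via x↦r, Dx↦r'^{-1}Dx.
L = (-1 + 8·x + 16·x^2 + 12·x^3 + 3·x^4)·Dx + (1 + x + 4·x^2 + 8·x^3 + 5·x^4 + x^5)·Dx^2  (order 2).
h: a_k = 0, -6, -3, 8, 12, -66/5, …
ICs: h(0) = 0, h′(0) = -6.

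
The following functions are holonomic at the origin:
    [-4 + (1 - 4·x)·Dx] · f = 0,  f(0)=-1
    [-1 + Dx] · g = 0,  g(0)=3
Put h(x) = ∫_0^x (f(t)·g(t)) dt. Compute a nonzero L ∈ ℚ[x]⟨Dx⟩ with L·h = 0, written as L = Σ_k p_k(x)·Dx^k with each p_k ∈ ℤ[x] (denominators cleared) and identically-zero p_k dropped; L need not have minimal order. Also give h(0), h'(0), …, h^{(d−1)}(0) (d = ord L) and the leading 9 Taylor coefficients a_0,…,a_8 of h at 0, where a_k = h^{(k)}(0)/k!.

f: a_k = -1, -4, -16, -64, -256, -1024, -4096, -16384, -65536, …
g: a_k = 3, 3, 3/2, 1/2, 1/8, 1/40, 1/240, 1/1680, 1/13440, …
f·g: L₀ = L_f ⊗_s L_g, ord ≤ 1·1.
∫: right-multiply L₀ by Dx.
L = (5 - 4·x)·Dx + (-1 + 4·x)·Dx^2  (order 2).
h: a_k = 0, -3, -15/2, -41/2, -493/8, -7889/40, -157781/240, -757349/336, -106028861/13440, …
ICs: h(0) = 0, h′(0) = -3.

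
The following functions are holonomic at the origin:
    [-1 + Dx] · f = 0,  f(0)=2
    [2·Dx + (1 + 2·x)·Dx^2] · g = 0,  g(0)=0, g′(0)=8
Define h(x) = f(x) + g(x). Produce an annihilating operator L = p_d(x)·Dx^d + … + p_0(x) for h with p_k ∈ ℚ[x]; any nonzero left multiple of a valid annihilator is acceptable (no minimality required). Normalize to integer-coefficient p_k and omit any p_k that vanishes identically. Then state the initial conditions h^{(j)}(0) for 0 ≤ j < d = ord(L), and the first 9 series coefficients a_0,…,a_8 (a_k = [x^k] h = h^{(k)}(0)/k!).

f: a_k = 2, 2, 1, 1/3, 1/12, 1/60, 1/360, 1/2520, 1/20160, …
g: a_k = 0, 8, -8, 32/3, -16, 128/5, -128/3, 512/7, -128, …
h₀=f+g: left-lcm gives L₀, ord ≤ 3.
L = (-10 - 4·x)·Dx + (7 - 4·x - 4·x^2)·Dx^2 + (3 + 8·x + 4·x^2)·Dx^3  (order 3).
h: a_k = 2, 10, -7, 11, -191/12, 1537/60, -15359/360, 184321/2520, -2580479/20160, …
ICs: h(0) = 2, h′(0) = 10, h′′(0) = -14.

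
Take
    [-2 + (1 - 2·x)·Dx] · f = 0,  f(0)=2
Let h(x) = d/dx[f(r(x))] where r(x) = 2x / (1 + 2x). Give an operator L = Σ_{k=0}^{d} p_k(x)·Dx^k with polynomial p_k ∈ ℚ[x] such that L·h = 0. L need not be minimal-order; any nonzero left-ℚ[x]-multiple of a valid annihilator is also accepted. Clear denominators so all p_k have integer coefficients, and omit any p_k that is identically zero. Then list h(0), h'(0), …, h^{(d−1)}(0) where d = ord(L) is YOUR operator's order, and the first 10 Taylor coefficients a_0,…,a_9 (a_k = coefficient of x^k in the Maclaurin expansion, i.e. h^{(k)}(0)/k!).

f: a_k = 2, 4, 8, 16, 32, 64, 128, 256, 512, 1024, …
f∘r: x↦r, Dx↦Dx/r' in L_f ⇒ L₀.
h=h₀': d/dx-closure on L₀ ⇒ L.
L = 4 + (-1 + 2·x)·Dx  (order 1).
h: a_k = 8, 32, 96, 256, 640, 1536, 3584, 8192, 18432, 40960, …
ICs: h(0) = 8.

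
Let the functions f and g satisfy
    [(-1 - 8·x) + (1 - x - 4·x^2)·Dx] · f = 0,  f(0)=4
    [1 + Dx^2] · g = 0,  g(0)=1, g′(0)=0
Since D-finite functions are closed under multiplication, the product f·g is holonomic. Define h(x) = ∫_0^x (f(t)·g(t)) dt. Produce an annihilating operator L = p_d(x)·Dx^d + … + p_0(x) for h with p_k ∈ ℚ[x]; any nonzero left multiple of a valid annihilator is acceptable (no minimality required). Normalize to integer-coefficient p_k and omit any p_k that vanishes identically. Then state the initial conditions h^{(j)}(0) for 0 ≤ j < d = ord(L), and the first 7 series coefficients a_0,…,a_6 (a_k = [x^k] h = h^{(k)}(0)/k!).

L = (7 + x + 4·x^2)·Dx + (2 + 16·x)·Dx^2 + (-1 + x + 4·x^2)·Dx^3  (order 3).
h: a_k = 0, 4, 2, 6, 17/2, 637/30, 1453/36, …
ICs: h(0) = 0, h′(0) = 4, h′′(0) = 4.

f: a_k = 4, 4, 20, 36, 116, 260, 724, …
g: a_k = 1, 0, -1/2, 0, 1/24, 0, -1/720, …
Product ⇒ symmetric product L₀, ord ≤ 2.
∫: right-multiply L₀ by Dx.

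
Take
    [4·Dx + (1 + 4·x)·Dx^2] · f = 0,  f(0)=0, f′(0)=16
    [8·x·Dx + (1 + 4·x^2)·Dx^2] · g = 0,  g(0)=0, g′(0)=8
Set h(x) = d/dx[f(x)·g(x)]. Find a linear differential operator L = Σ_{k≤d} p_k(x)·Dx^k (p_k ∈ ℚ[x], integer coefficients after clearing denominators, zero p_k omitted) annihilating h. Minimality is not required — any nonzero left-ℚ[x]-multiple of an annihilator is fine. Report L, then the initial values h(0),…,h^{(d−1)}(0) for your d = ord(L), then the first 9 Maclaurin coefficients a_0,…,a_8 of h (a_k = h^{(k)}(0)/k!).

f: a_k = 0, 16, -32, 256/3, -256, 4096/5, -8192/3, 65536/7, -32768, …
g: a_k = 0, 8, 0, -32/3, 0, 128/5, 0, -512/7, 0, …
Sym-product of L_f,L_g gives L₀ (≤ ord 4).
h=h₀': d/dx-closure on L₀ ⇒ L.
L = (96 + 640·x + 1408·x^2 + 7680·x^3 + 15360·x^4 + 26624·x^5 + 8192·x^7) + (24 + 320·x + 2656·x^2 + 9728·x^3 + 28160·x^4 + 47616·x^5 + 71680·x^6 + 6144·x^7 + 28672·x^8)·Dx + (12 + 104·x + 672·x^2 + 2976·x^3 + 8256·x^4 + 18048·x^5 + 24576·x^6 + 35328·x^7 + 6144·x^8 + 16384·x^9)·Dx^2 + (1 + 12·x + 68·x^2 + 256·x^3 + 696·x^4 + 1536·x^5 + 2688·x^6 + 3072·x^7 + 4224·x^8 + 1024·x^9 + 2048·x^10)·Dx^3  (order 3).
h: a_k = 0, 256, -768, 2048, -25600/3, 544768/15, -2093056/15, 2686976/5, -74727424/35, …
ICs: h(0) = 0, h′(0) = 256, h′′(0) = -1536.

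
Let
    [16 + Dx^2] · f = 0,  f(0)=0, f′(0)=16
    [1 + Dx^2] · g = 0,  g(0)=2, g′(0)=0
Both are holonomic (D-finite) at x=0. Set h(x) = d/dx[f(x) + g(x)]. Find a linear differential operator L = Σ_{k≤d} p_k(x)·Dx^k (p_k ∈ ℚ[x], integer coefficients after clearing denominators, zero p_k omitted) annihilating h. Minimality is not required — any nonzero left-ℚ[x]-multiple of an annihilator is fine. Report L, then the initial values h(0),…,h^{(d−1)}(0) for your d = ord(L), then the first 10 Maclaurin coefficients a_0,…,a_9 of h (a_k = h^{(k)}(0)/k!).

f: a_k = 0, 16, 0, -128/3, 0, 512/15, 0, -4096/315, 0, 8192/2835, …
g: a_k = 2, 0, -1, 0, 1/12, 0, -1/360, 0, 1/20160, 0, …
Weyl lclm of L_f,L_g ⇒ L₀ (ord ≤ 4).
Differentiate: ansatz ord ≤ ord L₀ ⇒ L.
L = 16 + 17·Dx^2 + Dx^4  (order 4).
h: a_k = 16, -2, -128, 1/3, 512/3, -1/60, -4096/45, 1/2520, 8192/315, -1/181440, …
ICs: h(0) = 16, h′(0) = -2, h′′(0) = -256, h′′′(0) = 2.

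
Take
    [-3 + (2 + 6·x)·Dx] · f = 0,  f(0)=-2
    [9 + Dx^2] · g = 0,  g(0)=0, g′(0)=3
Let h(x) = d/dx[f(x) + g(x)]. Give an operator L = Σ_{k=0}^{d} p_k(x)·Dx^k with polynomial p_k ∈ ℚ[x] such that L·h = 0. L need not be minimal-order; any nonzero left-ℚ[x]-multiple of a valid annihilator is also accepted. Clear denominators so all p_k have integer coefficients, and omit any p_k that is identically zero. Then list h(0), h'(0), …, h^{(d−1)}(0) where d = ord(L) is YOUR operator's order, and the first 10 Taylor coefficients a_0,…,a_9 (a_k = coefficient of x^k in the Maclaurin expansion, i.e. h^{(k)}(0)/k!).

f: a_k = -2, -3, 9/4, -27/8, 405/64, -1701/128, 15309/512, -72171/1024, 2814669/16384, -14073345/32768, …
g: a_k = 0, 3, 0, -9/2, 0, 81/40, 0, -243/560, 0, 243/4480, …
Weyl lclm of L_f,L_g ⇒ L₀ (ord ≤ 3).
Differentiate: ansatz ord ≤ ord L₀ ⇒ L.
L = (-513 - 648·x - 972·x^2) + (-126 - 810·x - 1944·x^2 - 1944·x^3)·Dx + (-57 - 72·x - 108·x^2)·Dx^2 + (-14 - 90·x - 216·x^2 - 216·x^3)·Dx^3  (order 3).
h: a_k = 0, 9/2, -189/8, 405/16, -7209/128, 45927/256, -2541537/5120, 2814669/2048, -4432543803/1146880, 717740595/65536, …
ICs: h(0) = 0, h′(0) = 9/2, h′′(0) = -189/4.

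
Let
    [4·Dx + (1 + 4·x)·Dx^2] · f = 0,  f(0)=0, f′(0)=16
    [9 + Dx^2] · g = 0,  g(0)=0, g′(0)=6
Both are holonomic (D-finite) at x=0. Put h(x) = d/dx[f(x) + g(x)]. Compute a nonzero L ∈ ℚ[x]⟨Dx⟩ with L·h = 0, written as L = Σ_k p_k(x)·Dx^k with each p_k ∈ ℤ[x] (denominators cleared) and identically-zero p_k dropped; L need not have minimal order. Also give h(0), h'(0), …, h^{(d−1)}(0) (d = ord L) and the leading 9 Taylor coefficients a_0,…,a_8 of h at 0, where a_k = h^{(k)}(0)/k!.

f: a_k = 0, 16, -32, 256/3, -256, 4096/5, -8192/3, 65536/7, -32768, …
g: a_k = 0, 6, 0, -9, 0, 81/20, 0, -243/280, 0, …
Weyl lclm of L_f,L_g ⇒ L₀ (ord ≤ 4).
Differentiate: ansatz ord ≤ ord L₀ ⇒ L.
L = (3780 + 2592·x + 5184·x^2) + (369 + 2124·x + 3888·x^2 + 5184·x^3)·Dx + (420 + 288·x + 576·x^2)·Dx^2 + (41 + 236·x + 432·x^2 + 576·x^3)·Dx^3  (order 3).
h: a_k = 22, -64, 229, -1024, 16465/4, -16384, 2621197/40, -262144, 2348812427/2240, …
ICs: h(0) = 22, h′(0) = -64, h′′(0) = 458.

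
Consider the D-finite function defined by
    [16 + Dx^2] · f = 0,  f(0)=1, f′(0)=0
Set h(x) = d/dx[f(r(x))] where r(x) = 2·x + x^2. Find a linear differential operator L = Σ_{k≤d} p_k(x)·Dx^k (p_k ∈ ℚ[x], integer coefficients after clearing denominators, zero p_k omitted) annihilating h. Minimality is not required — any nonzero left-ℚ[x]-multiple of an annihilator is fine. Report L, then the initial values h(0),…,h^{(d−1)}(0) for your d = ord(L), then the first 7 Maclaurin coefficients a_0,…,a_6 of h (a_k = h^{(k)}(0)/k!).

L = (67 + 256·x + 384·x^2 + 256·x^3 + 64·x^4) + (-3 - 3·x)·Dx + (1 + 2·x + x^2)·Dx^2  (order 2).
h: a_k = 0, -64, -96, 1952/3, 5120/3, -9728/15, -105728/15, …
ICs: h(0) = 0, h′(0) = -64.

f: a_k = 1, 0, -8, 0, 32/3, 0, -256/45, …
Change of var in L_f (x↦r) gives L₀.
Derive L from L₀ (diff closure).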